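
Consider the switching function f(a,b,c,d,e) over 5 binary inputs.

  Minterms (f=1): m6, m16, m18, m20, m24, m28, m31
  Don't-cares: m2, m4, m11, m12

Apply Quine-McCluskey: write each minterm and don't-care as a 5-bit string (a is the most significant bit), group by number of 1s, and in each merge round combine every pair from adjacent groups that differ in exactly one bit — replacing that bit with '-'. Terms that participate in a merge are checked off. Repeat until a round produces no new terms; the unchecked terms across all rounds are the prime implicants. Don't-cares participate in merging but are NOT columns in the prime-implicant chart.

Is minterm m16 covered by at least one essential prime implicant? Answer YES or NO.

YES

Round 0: 00010✓ 00100✓ 00110✓ 01011 01100✓ 10000✓ 10010✓ 10100✓ 11000✓ 11100✓ 11111
Round 1: -0010 -0100✓ -1100✓ 0-100✓ 00-10 001-0 1-000✓ 1-100✓ 10-00✓ 100-0 11-00✓
Round 2: --100 1--00
PIs = {--100, -0010, 00-10, 001-0, 01011, 1--00, 100-0, 11111}
Coverage chart:
  m6: 00-10,001-0
  m16: 1--00,100-0
  m18: -0010,100-0
  m20: --100,1--00
  m24: 1--00 ←essential
  m28: --100,1--00
  m31: 11111 ←essential
Essential: 1--00, 11111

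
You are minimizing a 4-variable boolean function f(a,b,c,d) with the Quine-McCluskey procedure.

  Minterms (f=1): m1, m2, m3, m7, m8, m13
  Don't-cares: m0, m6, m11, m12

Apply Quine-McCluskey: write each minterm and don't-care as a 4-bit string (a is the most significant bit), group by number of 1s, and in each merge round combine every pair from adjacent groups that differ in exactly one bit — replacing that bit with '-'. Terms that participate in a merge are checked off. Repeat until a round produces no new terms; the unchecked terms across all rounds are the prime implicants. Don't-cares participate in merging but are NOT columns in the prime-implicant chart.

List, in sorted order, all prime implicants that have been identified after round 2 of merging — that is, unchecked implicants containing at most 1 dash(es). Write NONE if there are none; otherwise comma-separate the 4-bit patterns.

-000, -011, 1-00, 110-

[col 0] 0000*, 0001*, 0010*, 0011*, 0110*, 0111*, 1000*, 1011*, 1100*, 1101*
[col 1] -000, -011, 0-10*, 0-11*, 00-0*, 00-1*, 000-*, 001-*, 011-*, 1-00, 110-
[col 2] 0-1-, 00--
Prime implicants: -000, -011, 0-1-, 00--, 1-00, 110-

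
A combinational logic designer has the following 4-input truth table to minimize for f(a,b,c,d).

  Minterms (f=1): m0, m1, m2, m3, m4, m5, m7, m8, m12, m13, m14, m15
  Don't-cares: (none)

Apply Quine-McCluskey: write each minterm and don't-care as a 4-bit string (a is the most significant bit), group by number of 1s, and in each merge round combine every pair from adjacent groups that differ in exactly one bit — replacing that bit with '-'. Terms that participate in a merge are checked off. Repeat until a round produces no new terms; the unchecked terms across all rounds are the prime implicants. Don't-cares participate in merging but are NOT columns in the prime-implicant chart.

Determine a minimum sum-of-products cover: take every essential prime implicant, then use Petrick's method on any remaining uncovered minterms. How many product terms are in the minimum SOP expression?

Round 0: 0000✓ 0001✓ 0010✓ 0011✓ 0100✓ 0101✓ 0111✓ 1000✓ 1100✓ 1101✓ 1110✓ 1111✓
Round 1: -000✓ -100✓ -101✓ -111✓ 0-00✓ 0-01✓ 0-11✓ 00-0✓ 00-1✓ 000-✓ 001-✓ 01-1✓ 010-✓ 1-00✓ 11-0✓ 11-1✓ 110-✓ 111-✓
Round 2: --00 -1-1 -10- 0--1 0-0- 00-- 11--
PIs = {--00, -1-1, -10-, 0--1, 0-0-, 00--, 11--}
Coverage chart:
  m0: --00,0-0-,00--
  m1: 0--1,0-0-,00--
  m2: 00-- ←essential
  m3: 0--1,00--
  m4: --00,-10-,0-0-
  m5: -1-1,-10-,0--1,0-0-
  m7: -1-1,0--1
  m8: --00 ←essential
  m12: --00,-10-,11--
  m13: -1-1,-10-,11--
  m14: 11-- ←essential
  m15: -1-1,11--
Essential: --00, 00--, 11--
Petrick residual → -1-1
Min cover (4 terms): c'd' + bd + a'b' + ab

4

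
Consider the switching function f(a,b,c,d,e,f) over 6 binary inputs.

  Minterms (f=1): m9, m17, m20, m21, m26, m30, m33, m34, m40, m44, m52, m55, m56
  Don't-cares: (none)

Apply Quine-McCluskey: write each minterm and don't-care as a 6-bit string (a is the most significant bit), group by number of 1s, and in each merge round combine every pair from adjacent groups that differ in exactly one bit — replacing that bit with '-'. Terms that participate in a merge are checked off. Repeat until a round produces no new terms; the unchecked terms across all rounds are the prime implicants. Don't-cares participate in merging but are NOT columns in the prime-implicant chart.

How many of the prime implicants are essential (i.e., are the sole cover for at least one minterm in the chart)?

9

Round 0: 001001 010001✓ 010100✓ 010101✓ 011010✓ 011110✓ 100001 100010 101000✓ 101100✓ 110100✓ 110111 111000✓
Round 1: -10100 010-01 01010- 011-10 1-1000 101-00
PIs = {-10100, 001001, 010-01, 01010-, 011-10, 1-1000, 100001, 100010, 101-00, 110111}
Coverage chart:
  m9: 001001 ←essential
  m17: 010-01 ←essential
  m20: -10100,01010-
  m21: 010-01,01010-
  m26: 011-10 ←essential
  m30: 011-10 ←essential
  m33: 100001 ←essential
  m34: 100010 ←essential
  m40: 1-1000,101-00
  m44: 101-00 ←essential
  m52: -10100 ←essential
  m55: 110111 ←essential
  m56: 1-1000 ←essential
Essential: -10100, 001001, 010-01, 011-10, 1-1000, 100001, 100010, 101-00, 110111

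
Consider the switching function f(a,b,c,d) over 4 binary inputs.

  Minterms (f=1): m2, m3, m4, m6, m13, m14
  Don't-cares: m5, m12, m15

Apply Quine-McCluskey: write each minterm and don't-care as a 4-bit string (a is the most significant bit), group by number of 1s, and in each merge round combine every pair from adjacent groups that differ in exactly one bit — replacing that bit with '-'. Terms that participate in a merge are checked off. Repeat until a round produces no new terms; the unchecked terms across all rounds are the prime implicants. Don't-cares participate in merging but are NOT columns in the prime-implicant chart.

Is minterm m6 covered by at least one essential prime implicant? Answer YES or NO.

NO

[col 0] 0010*, 0011*, 0100*, 0101*, 0110*, 1100*, 1101*, 1110*, 1111*
[col 1] -100*, -101*, -110*, 0-10, 001-, 01-0*, 010-*, 11-0*, 11-1*, 110-*, 111-*
[col 2] -1-0, -10-, 11--
Prime implicants: -1-0, -10-, 0-10, 001-, 11--
PI chart (minterm → PIs covering it):
  2 | 0-10,001-
  3 | 001-  (sole → essential)
  4 | -1-0,-10-
  6 | -1-0,0-10
  13 | -10-,11--
  14 | -1-0,11--
Essential prime implicants: 001-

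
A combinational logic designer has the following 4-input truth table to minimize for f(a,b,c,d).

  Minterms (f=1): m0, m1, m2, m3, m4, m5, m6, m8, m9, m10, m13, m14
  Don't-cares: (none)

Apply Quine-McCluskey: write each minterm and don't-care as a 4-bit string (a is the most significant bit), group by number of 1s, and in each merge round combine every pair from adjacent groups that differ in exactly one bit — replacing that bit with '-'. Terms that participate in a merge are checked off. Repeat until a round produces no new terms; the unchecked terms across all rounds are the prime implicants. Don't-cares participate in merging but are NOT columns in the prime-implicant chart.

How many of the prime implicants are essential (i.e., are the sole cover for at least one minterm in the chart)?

3

[col 0] 0000*, 0001*, 0010*, 0011*, 0100*, 0101*, 0110*, 1000*, 1001*, 1010*, 1101*, 1110*
[col 1] -000*, -001*, -010*, -101*, -110*, 0-00*, 0-01*, 0-10*, 00-0*, 00-1*, 000-*, 001-*, 01-0*, 010-*, 1-01*, 1-10*, 10-0*, 100-*
[col 2] --01, --10, -0-0, -00-, 0--0, 0-0-, 00--
Prime implicants: --01, --10, -0-0, -00-, 0--0, 0-0-, 00--
PI chart (minterm → PIs covering it):
  0 | -0-0,-00-,0--0,0-0-,00--
  1 | --01,-00-,0-0-,00--
  2 | --10,-0-0,0--0,00--
  3 | 00--  (sole → essential)
  4 | 0--0,0-0-
  5 | --01,0-0-
  6 | --10,0--0
  8 | -0-0,-00-
  9 | --01,-00-
  10 | --10,-0-0
  13 | --01  (sole → essential)
  14 | --10  (sole → essential)
Essential prime implicants: --01, --10, 00--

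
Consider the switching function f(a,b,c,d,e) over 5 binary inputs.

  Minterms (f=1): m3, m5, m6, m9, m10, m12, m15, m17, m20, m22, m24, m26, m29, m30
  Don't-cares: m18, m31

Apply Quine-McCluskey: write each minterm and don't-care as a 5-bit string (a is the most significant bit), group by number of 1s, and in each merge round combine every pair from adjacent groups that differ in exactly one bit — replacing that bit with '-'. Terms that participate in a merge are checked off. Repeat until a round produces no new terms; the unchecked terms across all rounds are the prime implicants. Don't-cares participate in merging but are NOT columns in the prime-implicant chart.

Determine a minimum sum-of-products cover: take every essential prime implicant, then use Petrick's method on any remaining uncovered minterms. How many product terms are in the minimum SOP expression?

[col 0] 00011, 00101, 00110*, 01001, 01010*, 01100, 01111*, 10001, 10010*, 10100*, 10110*, 11000*, 11010*, 11101*, 11110*, 11111*
[col 1] -0110, -1010, -1111, 1-010*, 1-110*, 10-10*, 101-0, 11-10*, 110-0, 111-1, 1111-
[col 2] 1--10
Prime implicants: -0110, -1010, -1111, 00011, 00101, 01001, 01100, 1--10, 10001, 101-0, 110-0, 111-1, 1111-
PI chart (minterm → PIs covering it):
  3 | 00011  (sole → essential)
  5 | 00101  (sole → essential)
  6 | -0110  (sole → essential)
  9 | 01001  (sole → essential)
  10 | -1010  (sole → essential)
  12 | 01100  (sole → essential)
  15 | -1111  (sole → essential)
  17 | 10001  (sole → essential)
  20 | 101-0  (sole → essential)
  22 | -0110,1--10,101-0
  24 | 110-0  (sole → essential)
  26 | -1010,1--10,110-0
  29 | 111-1  (sole → essential)
  30 | 1--10,1111-
Essential prime implicants: -0110, -1010, -1111, 00011, 00101, 01001, 01100, 10001, 101-0, 110-0, 111-1
Petrick residual → 1--10
Minimum SOP uses 12 PIs: b'cde' + bc'de' + bcde + a'b'c'de + a'b'cd'e + a'bc'd'e + a'bcd'e' + ade' + ab'c'd'e + ab'ce' + abc'e' + abce

12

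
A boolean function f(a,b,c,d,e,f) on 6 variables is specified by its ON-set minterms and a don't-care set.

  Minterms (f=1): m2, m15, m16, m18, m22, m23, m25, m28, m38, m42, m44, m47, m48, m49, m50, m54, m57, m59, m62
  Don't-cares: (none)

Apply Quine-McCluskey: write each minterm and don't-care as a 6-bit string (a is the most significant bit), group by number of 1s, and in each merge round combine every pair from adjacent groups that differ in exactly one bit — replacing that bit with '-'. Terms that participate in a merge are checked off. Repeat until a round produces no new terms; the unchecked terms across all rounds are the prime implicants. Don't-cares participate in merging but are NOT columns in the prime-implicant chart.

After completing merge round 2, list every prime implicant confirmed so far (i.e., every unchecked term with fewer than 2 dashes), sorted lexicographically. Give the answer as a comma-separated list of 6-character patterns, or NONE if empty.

-01111, -11001, 0-0010, 01011-, 011100, 1-0110, 101010, 101100, 11-001, 11-110, 11000-, 1110-1

[col 0] 000010*, 001111*, 010000*, 010010*, 010110*, 010111*, 011001*, 011100, 100110*, 101010, 101100, 101111*, 110000*, 110001*, 110010*, 110110*, 111001*, 111011*, 111110*
[col 1] -01111, -10000*, -10010*, -10110*, -11001, 0-0010, 010-10*, 0100-0*, 01011-, 1-0110, 11-001, 11-110, 110-10*, 1100-0*, 11000-, 1110-1
[col 2] -10-10, -100-0
Prime implicants: -01111, -10-10, -100-0, -11001, 0-0010, 01011-, 011100, 1-0110, 101010, 101100, 11-001, 11-110, 11000-, 1110-1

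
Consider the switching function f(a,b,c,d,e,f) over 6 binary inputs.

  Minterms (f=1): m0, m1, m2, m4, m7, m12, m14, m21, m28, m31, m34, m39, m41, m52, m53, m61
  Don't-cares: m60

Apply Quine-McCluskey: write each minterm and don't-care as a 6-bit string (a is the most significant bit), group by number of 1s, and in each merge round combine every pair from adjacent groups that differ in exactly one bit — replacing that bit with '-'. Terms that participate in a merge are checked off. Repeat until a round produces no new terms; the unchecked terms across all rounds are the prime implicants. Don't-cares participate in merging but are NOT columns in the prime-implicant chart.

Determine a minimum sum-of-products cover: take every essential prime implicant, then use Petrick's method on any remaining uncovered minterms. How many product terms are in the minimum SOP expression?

10

size-2^0 implicants → 000000(✓)  000001(✓)  000010(✓)  000100(✓)  000111(✓)  001100(✓)  001110(✓)  010101(✓)  011100(✓)  011111  100010(✓)  100111(✓)  101001  110100(✓)  110101(✓)  111100(✓)  111101(✓)
size-2^1 implicants → -00010  -00111  -10101  -11100  0-1100  00-100  000-00  0000-0  00000-  0011-0  11-100(✓)  11-101(✓)  11010-(✓)  11110-(✓)
size-2^2 implicants → 11-10-
Unchecked terms (primes): -00010, -00111, -10101, -11100, 0-1100, 00-100, 000-00, 0000-0, 00000-, 0011-0, 011111, 101001, 11-10-
Minterm coverage:
  m0 ⊆ 000-00,0000-0,00000-
  m1 ⊆ 00000- [E]
  m2 ⊆ -00010,0000-0
  m4 ⊆ 00-100,000-00
  m7 ⊆ -00111 [E]
  m12 ⊆ 0-1100,00-100,0011-0
  m14 ⊆ 0011-0 [E]
  m21 ⊆ -10101 [E]
  m28 ⊆ -11100,0-1100
  m31 ⊆ 011111 [E]
  m34 ⊆ -00010 [E]
  m39 ⊆ -00111 [E]
  m41 ⊆ 101001 [E]
  m52 ⊆ 11-10- [E]
  m53 ⊆ -10101,11-10-
  m61 ⊆ 11-10- [E]
E = {-00010, -00111, -10101, 00000-, 0011-0, 011111, 101001, 11-10-}
Petrick residual → -11100, 00-100
Cover = b'c'd'ef' + b'c'def + bc'de'f + bcde'f' + a'b'de'f' + a'b'c'd'e' + a'b'cdf' + a'bcdef + ab'cd'e'f + abde'  |cover|=10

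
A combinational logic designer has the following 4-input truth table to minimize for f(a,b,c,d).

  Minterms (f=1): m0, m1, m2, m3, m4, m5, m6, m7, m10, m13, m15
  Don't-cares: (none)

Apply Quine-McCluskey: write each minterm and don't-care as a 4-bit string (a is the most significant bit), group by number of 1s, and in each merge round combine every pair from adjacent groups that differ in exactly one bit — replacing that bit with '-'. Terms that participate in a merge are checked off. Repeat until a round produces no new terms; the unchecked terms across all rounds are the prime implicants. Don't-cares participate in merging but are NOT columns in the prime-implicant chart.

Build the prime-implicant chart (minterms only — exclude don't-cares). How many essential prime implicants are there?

3

Round 0: 0000✓ 0001✓ 0010✓ 0011✓ 0100✓ 0101✓ 0110✓ 0111✓ 1010✓ 1101✓ 1111✓
Round 1: -010 -101✓ -111✓ 0-00✓ 0-01✓ 0-10✓ 0-11✓ 00-0✓ 00-1✓ 000-✓ 001-✓ 01-0✓ 01-1✓ 010-✓ 011-✓ 11-1✓
Round 2: -1-1 0--0✓ 0--1✓ 0-0-✓ 0-1-✓ 00--✓ 01--✓
Round 3: 0---
PIs = {-010, -1-1, 0---}
Coverage chart:
  m0: 0--- ←essential
  m1: 0--- ←essential
  m2: -010,0---
  m3: 0--- ←essential
  m4: 0--- ←essential
  m5: -1-1,0---
  m6: 0--- ←essential
  m7: -1-1,0---
  m10: -010 ←essential
  m13: -1-1 ←essential
  m15: -1-1 ←essential
Essential: -010, -1-1, 0---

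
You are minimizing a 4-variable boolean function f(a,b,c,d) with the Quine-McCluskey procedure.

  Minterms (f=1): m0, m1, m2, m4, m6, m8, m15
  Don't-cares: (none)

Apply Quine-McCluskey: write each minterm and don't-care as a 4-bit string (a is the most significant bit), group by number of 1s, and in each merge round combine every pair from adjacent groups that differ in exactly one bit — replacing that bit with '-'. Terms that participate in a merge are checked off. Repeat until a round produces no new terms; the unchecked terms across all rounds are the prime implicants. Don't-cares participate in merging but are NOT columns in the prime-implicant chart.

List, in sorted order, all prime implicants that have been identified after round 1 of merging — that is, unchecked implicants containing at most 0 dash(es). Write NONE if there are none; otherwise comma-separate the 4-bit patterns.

[col 0] 0000*, 0001*, 0010*, 0100*, 0110*, 1000*, 1111
[col 1] -000, 0-00*, 0-10*, 00-0*, 000-, 01-0*
[col 2] 0--0
Prime implicants: -000, 0--0, 000-, 1111

1111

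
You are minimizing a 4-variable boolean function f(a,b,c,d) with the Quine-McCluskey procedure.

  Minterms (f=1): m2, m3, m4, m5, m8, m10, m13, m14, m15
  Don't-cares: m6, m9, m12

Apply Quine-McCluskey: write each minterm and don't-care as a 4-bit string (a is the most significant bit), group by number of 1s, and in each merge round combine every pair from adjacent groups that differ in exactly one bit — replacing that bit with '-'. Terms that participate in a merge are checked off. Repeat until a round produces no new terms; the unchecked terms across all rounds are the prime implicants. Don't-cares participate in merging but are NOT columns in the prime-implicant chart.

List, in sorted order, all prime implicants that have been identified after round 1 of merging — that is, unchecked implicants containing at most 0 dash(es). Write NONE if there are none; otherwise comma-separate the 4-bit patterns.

NONE

Round 0: 0010✓ 0011✓ 0100✓ 0101✓ 0110✓ 1000✓ 1001✓ 1010✓ 1100✓ 1101✓ 1110✓ 1111✓
Round 1: -010✓ -100✓ -101✓ -110✓ 0-10✓ 001- 01-0✓ 010-✓ 1-00✓ 1-01✓ 1-10✓ 10-0✓ 100-✓ 11-0✓ 11-1✓ 110-✓ 111-✓
Round 2: --10 -1-0 -10- 1--0 1-0- 11--
PIs = {--10, -1-0, -10-, 001-, 1--0, 1-0-, 11--}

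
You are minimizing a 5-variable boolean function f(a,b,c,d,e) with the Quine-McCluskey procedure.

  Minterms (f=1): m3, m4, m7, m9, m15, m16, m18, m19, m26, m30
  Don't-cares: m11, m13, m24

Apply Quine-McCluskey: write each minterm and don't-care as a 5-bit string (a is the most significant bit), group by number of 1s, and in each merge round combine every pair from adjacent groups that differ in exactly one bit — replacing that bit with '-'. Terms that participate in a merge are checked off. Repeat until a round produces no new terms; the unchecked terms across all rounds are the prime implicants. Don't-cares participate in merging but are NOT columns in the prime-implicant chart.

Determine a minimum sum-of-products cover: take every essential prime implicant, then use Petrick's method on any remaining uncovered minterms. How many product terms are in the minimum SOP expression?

6

[col 0] 00011*, 00100, 00111*, 01001*, 01011*, 01101*, 01111*, 10000*, 10010*, 10011*, 11000*, 11010*, 11110*
[col 1] -0011, 0-011*, 0-111*, 00-11*, 01-01*, 01-11*, 010-1*, 011-1*, 1-000*, 1-010*, 100-0*, 1001-, 11-10, 110-0*
[col 2] 0--11, 01--1, 1-0-0
Prime implicants: -0011, 0--11, 00100, 01--1, 1-0-0, 1001-, 11-10
PI chart (minterm → PIs covering it):
  3 | -0011,0--11
  4 | 00100  (sole → essential)
  7 | 0--11  (sole → essential)
  9 | 01--1  (sole → essential)
  15 | 0--11,01--1
  16 | 1-0-0  (sole → essential)
  18 | 1-0-0,1001-
  19 | -0011,1001-
  26 | 1-0-0,11-10
  30 | 11-10  (sole → essential)
Essential prime implicants: 0--11, 00100, 01--1, 1-0-0, 11-10
Petrick residual → -0011
Minimum SOP uses 6 PIs: b'c'de + a'de + a'b'cd'e' + a'be + ac'e' + abde'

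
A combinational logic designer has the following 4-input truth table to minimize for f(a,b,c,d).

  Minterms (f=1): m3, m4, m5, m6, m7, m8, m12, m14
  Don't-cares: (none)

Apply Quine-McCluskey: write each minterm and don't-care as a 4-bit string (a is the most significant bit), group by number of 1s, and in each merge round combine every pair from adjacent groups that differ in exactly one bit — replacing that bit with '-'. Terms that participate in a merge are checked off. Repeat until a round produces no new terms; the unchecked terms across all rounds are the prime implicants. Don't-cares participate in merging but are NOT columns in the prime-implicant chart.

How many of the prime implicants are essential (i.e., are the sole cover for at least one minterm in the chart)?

Round 0: 0011✓ 0100✓ 0101✓ 0110✓ 0111✓ 1000✓ 1100✓ 1110✓
Round 1: -100✓ -110✓ 0-11 01-0✓ 01-1✓ 010-✓ 011-✓ 1-00 11-0✓
Round 2: -1-0 01--
PIs = {-1-0, 0-11, 01--, 1-00}
Coverage chart:
  m3: 0-11 ←essential
  m4: -1-0,01--
  m5: 01-- ←essential
  m6: -1-0,01--
  m7: 0-11,01--
  m8: 1-00 ←essential
  m12: -1-0,1-00
  m14: -1-0 ←essential
Essential: -1-0, 0-11, 01--, 1-00

4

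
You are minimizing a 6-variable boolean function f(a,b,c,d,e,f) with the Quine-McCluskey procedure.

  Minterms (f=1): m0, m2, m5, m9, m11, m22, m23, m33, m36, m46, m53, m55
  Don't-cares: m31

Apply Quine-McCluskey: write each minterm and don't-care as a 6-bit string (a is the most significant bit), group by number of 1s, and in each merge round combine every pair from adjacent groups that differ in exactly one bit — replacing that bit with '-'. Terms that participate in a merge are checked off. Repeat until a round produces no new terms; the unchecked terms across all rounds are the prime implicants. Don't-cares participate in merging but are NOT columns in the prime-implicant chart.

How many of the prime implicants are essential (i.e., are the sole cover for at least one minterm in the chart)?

8

size-2^0 implicants → 000000(✓)  000010(✓)  000101  001001(✓)  001011(✓)  010110(✓)  010111(✓)  011111(✓)  100001  100100  101110  110101(✓)  110111(✓)
size-2^1 implicants → -10111  0000-0  0010-1  01-111  01011-  1101-1
Unchecked terms (primes): -10111, 0000-0, 000101, 0010-1, 01-111, 01011-, 100001, 100100, 101110, 1101-1
Minterm coverage:
  m0 ⊆ 0000-0 [E]
  m2 ⊆ 0000-0 [E]
  m5 ⊆ 000101 [E]
  m9 ⊆ 0010-1 [E]
  m11 ⊆ 0010-1 [E]
  m22 ⊆ 01011- [E]
  m23 ⊆ -10111,01-111,01011-
  m33 ⊆ 100001 [E]
  m36 ⊆ 100100 [E]
  m46 ⊆ 101110 [E]
  m53 ⊆ 1101-1 [E]
  m55 ⊆ -10111,1101-1
E = {0000-0, 000101, 0010-1, 01011-, 100001, 100100, 101110, 1101-1}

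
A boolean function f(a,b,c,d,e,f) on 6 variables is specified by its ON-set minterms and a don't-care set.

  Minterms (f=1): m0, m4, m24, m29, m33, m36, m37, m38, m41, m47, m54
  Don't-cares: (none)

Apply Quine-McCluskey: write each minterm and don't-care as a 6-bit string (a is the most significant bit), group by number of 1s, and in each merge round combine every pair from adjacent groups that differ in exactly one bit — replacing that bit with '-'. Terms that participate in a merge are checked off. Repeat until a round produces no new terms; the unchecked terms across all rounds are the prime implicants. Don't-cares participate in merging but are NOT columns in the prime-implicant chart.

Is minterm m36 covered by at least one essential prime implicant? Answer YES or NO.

[col 0] 000000*, 000100*, 011000, 011101, 100001*, 100100*, 100101*, 100110*, 101001*, 101111, 110110*
[col 1] -00100, 000-00, 1-0110, 10-001, 100-01, 1001-0, 10010-
Prime implicants: -00100, 000-00, 011000, 011101, 1-0110, 10-001, 100-01, 1001-0, 10010-, 101111
PI chart (minterm → PIs covering it):
  0 | 000-00  (sole → essential)
  4 | -00100,000-00
  24 | 011000  (sole → essential)
  29 | 011101  (sole → essential)
  33 | 10-001,100-01
  36 | -00100,1001-0,10010-
  37 | 100-01,10010-
  38 | 1-0110,1001-0
  41 | 10-001  (sole → essential)
  47 | 101111  (sole → essential)
  54 | 1-0110  (sole → essential)
Essential prime implicants: 000-00, 011000, 011101, 1-0110, 10-001, 101111

NO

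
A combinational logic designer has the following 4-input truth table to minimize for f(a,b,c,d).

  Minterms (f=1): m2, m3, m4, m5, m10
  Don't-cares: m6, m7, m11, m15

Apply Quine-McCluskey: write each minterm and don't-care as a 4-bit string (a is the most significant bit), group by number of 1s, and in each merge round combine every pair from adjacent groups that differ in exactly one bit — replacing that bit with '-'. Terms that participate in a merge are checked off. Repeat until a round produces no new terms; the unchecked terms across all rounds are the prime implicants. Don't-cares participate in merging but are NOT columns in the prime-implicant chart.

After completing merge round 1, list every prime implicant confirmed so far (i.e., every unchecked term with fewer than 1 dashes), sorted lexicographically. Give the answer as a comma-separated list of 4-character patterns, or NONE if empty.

Round 0: 0010✓ 0011✓ 0100✓ 0101✓ 0110✓ 0111✓ 1010✓ 1011✓ 1111✓
Round 1: -010✓ -011✓ -111✓ 0-10✓ 0-11✓ 001-✓ 01-0✓ 01-1✓ 010-✓ 011-✓ 1-11✓ 101-✓
Round 2: --11 -01- 0-1- 01--
PIs = {--11, -01-, 0-1-, 01--}

NONE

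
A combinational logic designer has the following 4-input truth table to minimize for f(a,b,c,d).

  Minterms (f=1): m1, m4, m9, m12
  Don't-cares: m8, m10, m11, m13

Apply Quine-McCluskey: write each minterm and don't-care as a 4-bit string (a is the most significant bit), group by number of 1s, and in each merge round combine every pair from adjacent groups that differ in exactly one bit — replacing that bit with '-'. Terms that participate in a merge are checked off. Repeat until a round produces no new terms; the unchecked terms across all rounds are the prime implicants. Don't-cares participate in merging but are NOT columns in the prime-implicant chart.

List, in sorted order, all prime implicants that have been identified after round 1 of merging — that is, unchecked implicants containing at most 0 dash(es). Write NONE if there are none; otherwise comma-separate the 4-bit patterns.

[col 0] 0001*, 0100*, 1000*, 1001*, 1010*, 1011*, 1100*, 1101*
[col 1] -001, -100, 1-00*, 1-01*, 10-0*, 10-1*, 100-*, 101-*, 110-*
[col 2] 1-0-, 10--
Prime implicants: -001, -100, 1-0-, 10--

NONE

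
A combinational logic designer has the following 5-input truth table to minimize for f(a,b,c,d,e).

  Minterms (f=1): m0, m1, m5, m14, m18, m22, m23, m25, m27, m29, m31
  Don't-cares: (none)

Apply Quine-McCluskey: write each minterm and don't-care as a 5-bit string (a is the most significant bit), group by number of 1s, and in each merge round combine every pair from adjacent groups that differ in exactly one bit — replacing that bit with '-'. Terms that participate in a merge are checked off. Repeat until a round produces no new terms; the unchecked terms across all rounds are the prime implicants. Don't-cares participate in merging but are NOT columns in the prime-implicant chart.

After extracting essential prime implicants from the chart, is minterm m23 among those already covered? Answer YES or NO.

NO

size-2^0 implicants → 00000(✓)  00001(✓)  00101(✓)  01110  10010(✓)  10110(✓)  10111(✓)  11001(✓)  11011(✓)  11101(✓)  11111(✓)
size-2^1 implicants → 00-01  0000-  1-111  10-10  1011-  11-01(✓)  11-11(✓)  110-1(✓)  111-1(✓)
size-2^2 implicants → 11--1
Unchecked terms (primes): 00-01, 0000-, 01110, 1-111, 10-10, 1011-, 11--1
Minterm coverage:
  m0 ⊆ 0000- [E]
  m1 ⊆ 00-01,0000-
  m5 ⊆ 00-01 [E]
  m14 ⊆ 01110 [E]
  m18 ⊆ 10-10 [E]
  m22 ⊆ 10-10,1011-
  m23 ⊆ 1-111,1011-
  m25 ⊆ 11--1 [E]
  m27 ⊆ 11--1 [E]
  m29 ⊆ 11--1 [E]
  m31 ⊆ 1-111,11--1
E = {00-01, 0000-, 01110, 10-10, 11--1}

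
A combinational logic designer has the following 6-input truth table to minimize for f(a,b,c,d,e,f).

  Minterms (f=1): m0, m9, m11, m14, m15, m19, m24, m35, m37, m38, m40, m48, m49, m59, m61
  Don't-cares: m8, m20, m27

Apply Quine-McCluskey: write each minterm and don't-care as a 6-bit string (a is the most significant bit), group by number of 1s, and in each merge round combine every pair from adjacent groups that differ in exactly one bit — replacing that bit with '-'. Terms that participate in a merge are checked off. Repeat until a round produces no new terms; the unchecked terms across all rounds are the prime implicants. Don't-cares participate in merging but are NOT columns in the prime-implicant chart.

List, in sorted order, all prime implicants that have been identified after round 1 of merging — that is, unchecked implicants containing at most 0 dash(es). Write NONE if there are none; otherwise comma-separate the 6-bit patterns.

[col 0] 000000*, 001000*, 001001*, 001011*, 001110*, 001111*, 010011*, 010100, 011000*, 011011*, 100011, 100101, 100110, 101000*, 110000*, 110001*, 111011*, 111101
[col 1] -01000, -11011, 0-1000, 0-1011, 00-000, 001-11, 0010-1, 00100-, 00111-, 01-011, 11000-
Prime implicants: -01000, -11011, 0-1000, 0-1011, 00-000, 001-11, 0010-1, 00100-, 00111-, 01-011, 010100, 100011, 100101, 100110, 11000-, 111101

010100, 100011, 100101, 100110, 111101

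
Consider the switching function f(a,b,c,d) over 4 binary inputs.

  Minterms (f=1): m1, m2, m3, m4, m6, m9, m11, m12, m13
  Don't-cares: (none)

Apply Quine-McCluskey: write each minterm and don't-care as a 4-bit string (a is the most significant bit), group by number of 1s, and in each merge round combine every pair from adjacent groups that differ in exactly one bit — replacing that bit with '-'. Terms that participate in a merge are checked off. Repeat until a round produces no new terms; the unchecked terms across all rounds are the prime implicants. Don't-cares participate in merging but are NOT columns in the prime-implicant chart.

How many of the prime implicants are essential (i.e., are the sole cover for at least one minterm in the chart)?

size-2^0 implicants → 0001(✓)  0010(✓)  0011(✓)  0100(✓)  0110(✓)  1001(✓)  1011(✓)  1100(✓)  1101(✓)
size-2^1 implicants → -001(✓)  -011(✓)  -100  0-10  00-1(✓)  001-  01-0  1-01  10-1(✓)  110-
size-2^2 implicants → -0-1
Unchecked terms (primes): -0-1, -100, 0-10, 001-, 01-0, 1-01, 110-
Minterm coverage:
  m1 ⊆ -0-1 [E]
  m2 ⊆ 0-10,001-
  m3 ⊆ -0-1,001-
  m4 ⊆ -100,01-0
  m6 ⊆ 0-10,01-0
  m9 ⊆ -0-1,1-01
  m11 ⊆ -0-1 [E]
  m12 ⊆ -100,110-
  m13 ⊆ 1-01,110-
E = {-0-1}

1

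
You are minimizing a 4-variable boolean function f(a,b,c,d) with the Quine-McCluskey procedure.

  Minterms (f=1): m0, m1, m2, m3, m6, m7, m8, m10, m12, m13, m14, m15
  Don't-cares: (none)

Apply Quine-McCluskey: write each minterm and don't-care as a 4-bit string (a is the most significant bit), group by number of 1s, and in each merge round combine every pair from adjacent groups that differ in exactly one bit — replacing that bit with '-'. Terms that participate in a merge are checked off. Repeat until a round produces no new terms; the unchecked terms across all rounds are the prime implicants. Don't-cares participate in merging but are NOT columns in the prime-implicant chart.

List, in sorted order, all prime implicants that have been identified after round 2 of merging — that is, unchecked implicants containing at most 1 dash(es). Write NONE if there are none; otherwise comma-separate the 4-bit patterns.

size-2^0 implicants → 0000(✓)  0001(✓)  0010(✓)  0011(✓)  0110(✓)  0111(✓)  1000(✓)  1010(✓)  1100(✓)  1101(✓)  1110(✓)  1111(✓)
size-2^1 implicants → -000(✓)  -010(✓)  -110(✓)  -111(✓)  0-10(✓)  0-11(✓)  00-0(✓)  00-1(✓)  000-(✓)  001-(✓)  011-(✓)  1-00(✓)  1-10(✓)  10-0(✓)  11-0(✓)  11-1(✓)  110-(✓)  111-(✓)
size-2^2 implicants → --10  -0-0  -11-  0-1-  00--  1--0  11--
Unchecked terms (primes): --10, -0-0, -11-, 0-1-, 00--, 1--0, 11--

NONE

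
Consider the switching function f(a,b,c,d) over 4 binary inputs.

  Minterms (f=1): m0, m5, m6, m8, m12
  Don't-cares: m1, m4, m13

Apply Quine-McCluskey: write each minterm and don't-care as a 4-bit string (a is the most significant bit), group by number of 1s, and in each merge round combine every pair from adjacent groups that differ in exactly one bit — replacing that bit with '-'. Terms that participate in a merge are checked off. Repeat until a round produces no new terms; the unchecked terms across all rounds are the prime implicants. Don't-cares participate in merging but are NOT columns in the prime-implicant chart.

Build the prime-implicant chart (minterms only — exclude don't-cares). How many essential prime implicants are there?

2

[col 0] 0000*, 0001*, 0100*, 0101*, 0110*, 1000*, 1100*, 1101*
[col 1] -000*, -100*, -101*, 0-00*, 0-01*, 000-*, 01-0, 010-*, 1-00*, 110-*
[col 2] --00, -10-, 0-0-
Prime implicants: --00, -10-, 0-0-, 01-0
PI chart (minterm → PIs covering it):
  0 | --00,0-0-
  5 | -10-,0-0-
  6 | 01-0  (sole → essential)
  8 | --00  (sole → essential)
  12 | --00,-10-
Essential prime implicants: --00, 01-0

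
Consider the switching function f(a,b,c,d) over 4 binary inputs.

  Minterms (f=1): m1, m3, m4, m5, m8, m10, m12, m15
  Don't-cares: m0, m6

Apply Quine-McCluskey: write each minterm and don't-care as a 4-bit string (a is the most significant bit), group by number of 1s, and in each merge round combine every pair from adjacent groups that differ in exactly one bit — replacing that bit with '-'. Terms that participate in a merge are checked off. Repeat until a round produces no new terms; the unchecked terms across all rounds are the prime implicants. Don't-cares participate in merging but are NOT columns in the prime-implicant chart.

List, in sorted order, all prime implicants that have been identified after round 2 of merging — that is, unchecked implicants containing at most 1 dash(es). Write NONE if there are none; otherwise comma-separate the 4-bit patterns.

[col 0] 0000*, 0001*, 0011*, 0100*, 0101*, 0110*, 1000*, 1010*, 1100*, 1111
[col 1] -000*, -100*, 0-00*, 0-01*, 00-1, 000-*, 01-0, 010-*, 1-00*, 10-0
[col 2] --00, 0-0-
Prime implicants: --00, 0-0-, 00-1, 01-0, 10-0, 1111

00-1, 01-0, 10-0, 1111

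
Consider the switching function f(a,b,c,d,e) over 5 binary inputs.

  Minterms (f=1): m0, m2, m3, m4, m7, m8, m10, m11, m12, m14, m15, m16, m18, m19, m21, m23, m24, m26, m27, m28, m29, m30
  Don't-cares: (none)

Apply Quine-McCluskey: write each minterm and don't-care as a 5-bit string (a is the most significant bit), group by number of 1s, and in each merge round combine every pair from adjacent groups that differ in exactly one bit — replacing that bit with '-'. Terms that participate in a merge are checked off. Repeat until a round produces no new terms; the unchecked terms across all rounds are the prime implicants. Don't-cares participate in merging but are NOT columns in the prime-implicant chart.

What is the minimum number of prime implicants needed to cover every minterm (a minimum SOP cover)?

Round 0: 00000✓ 00010✓ 00011✓ 00100✓ 00111✓ 01000✓ 01010✓ 01011✓ 01100✓ 01110✓ 01111✓ 10000✓ 10010✓ 10011✓ 10101✓ 10111✓ 11000✓ 11010✓ 11011✓ 11100✓ 11101✓ 11110✓
Round 1: -0000✓ -0010✓ -0011✓ -0111✓ -1000✓ -1010✓ -1011✓ -1100✓ -1110✓ 0-000✓ 0-010✓ 0-011✓ 0-100✓ 0-111✓ 00-00✓ 00-11✓ 000-0✓ 0001-✓ 01-00✓ 01-10✓ 01-11✓ 010-0✓ 0101-✓ 011-0✓ 0111-✓ 1-000✓ 1-010✓ 1-011✓ 1-101 10-11✓ 100-0✓ 1001-✓ 101-1 11-00✓ 11-10✓ 110-0✓ 1101-✓ 111-0✓ 1110-
Round 2: --000✓ --010✓ --011✓ -0-11 -00-0✓ -001-✓ -1-00✓ -1-10✓ -10-0✓ -101-✓ -11-0✓ 0--00 0--11 0-0-0✓ 0-01-✓ 01--0✓ 01-1- 1-0-0✓ 1-01-✓ 11--0✓
Round 3: --0-0 --01- -1--0
PIs = {--0-0, --01-, -0-11, -1--0, 0--00, 0--11, 01-1-, 1-101, 101-1, 1110-}
Coverage chart:
  m0: --0-0,0--00
  m2: --0-0,--01-
  m3: --01-,-0-11,0--11
  m4: 0--00 ←essential
  m7: -0-11,0--11
  m8: --0-0,-1--0,0--00
  m10: --0-0,--01-,-1--0,01-1-
  m11: --01-,0--11,01-1-
  m12: -1--0,0--00
  m14: -1--0,01-1-
  m15: 0--11,01-1-
  m16: --0-0 ←essential
  m18: --0-0,--01-
  m19: --01-,-0-11
  m21: 1-101,101-1
  m23: -0-11,101-1
  m24: --0-0,-1--0
  m26: --0-0,--01-,-1--0
  m27: --01- ←essential
  m28: -1--0,1110-
  m29: 1-101,1110-
  m30: -1--0 ←essential
Essential: --0-0, --01-, -1--0, 0--00
Petrick residual → -0-11, 0--11, 1-101
Min cover (7 terms): c'e' + c'd + b'de + be' + a'd'e' + a'de + acd'e

7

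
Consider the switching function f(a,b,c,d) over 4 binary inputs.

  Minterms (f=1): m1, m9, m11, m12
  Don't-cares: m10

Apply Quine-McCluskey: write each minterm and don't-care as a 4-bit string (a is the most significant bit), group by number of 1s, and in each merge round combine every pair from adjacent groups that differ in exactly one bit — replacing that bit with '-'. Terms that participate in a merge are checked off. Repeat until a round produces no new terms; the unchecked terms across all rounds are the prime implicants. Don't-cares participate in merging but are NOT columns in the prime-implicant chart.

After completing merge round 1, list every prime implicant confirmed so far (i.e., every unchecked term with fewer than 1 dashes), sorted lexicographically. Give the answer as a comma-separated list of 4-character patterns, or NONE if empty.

1100

Round 0: 0001✓ 1001✓ 1010✓ 1011✓ 1100
Round 1: -001 10-1 101-
PIs = {-001, 10-1, 101-, 1100}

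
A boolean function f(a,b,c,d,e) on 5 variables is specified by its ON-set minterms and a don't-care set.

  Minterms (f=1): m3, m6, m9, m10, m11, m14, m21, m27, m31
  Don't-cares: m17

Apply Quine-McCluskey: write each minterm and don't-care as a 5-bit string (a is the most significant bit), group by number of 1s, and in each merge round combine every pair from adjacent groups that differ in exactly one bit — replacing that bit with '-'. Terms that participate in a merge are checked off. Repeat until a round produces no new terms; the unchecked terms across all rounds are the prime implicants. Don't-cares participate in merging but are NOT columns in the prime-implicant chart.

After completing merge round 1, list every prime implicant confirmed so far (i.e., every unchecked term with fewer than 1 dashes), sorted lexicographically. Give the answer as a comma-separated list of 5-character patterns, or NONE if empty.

size-2^0 implicants → 00011(✓)  00110(✓)  01001(✓)  01010(✓)  01011(✓)  01110(✓)  10001(✓)  10101(✓)  11011(✓)  11111(✓)
size-2^1 implicants → -1011  0-011  0-110  01-10  010-1  0101-  10-01  11-11
Unchecked terms (primes): -1011, 0-011, 0-110, 01-10, 010-1, 0101-, 10-01, 11-11

NONE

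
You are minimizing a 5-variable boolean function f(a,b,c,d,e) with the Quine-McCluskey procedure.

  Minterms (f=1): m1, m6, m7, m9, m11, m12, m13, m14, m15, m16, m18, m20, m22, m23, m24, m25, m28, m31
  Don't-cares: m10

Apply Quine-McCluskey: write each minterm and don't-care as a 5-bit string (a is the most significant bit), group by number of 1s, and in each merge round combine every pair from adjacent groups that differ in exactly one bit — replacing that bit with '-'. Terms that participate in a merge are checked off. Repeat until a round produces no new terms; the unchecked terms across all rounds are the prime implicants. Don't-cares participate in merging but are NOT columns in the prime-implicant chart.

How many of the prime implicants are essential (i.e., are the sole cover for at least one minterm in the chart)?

3

Round 0: 00001✓ 00110✓ 00111✓ 01001✓ 01010✓ 01011✓ 01100✓ 01101✓ 01110✓ 01111✓ 10000✓ 10010✓ 10100✓ 10110✓ 10111✓ 11000✓ 11001✓ 11100✓ 11111✓
Round 1: -0110✓ -0111✓ -1001 -1100 -1111✓ 0-001 0-110✓ 0-111✓ 0011-✓ 01-01✓ 01-10✓ 01-11✓ 010-1✓ 0101-✓ 011-0✓ 011-1✓ 0110-✓ 0111-✓ 1-000✓ 1-100✓ 1-111✓ 10-00✓ 10-10✓ 100-0✓ 101-0✓ 1011-✓ 11-00✓ 1100-
Round 2: --111 -011- 0-11- 01--1 01-1- 011-- 1--00 10--0
PIs = {--111, -011-, -1001, -1100, 0-001, 0-11-, 01--1, 01-1-, 011--, 1--00, 10--0, 1100-}
Coverage chart:
  m1: 0-001 ←essential
  m6: -011-,0-11-
  m7: --111,-011-,0-11-
  m9: -1001,0-001,01--1
  m11: 01--1,01-1-
  m12: -1100,011--
  m13: 01--1,011--
  m14: 0-11-,01-1-,011--
  m15: --111,0-11-,01--1,01-1-,011--
  m16: 1--00,10--0
  m18: 10--0 ←essential
  m20: 1--00,10--0
  m22: -011-,10--0
  m23: --111,-011-
  m24: 1--00,1100-
  m25: -1001,1100-
  m28: -1100,1--00
  m31: --111 ←essential
Essential: --111, 0-001, 10--0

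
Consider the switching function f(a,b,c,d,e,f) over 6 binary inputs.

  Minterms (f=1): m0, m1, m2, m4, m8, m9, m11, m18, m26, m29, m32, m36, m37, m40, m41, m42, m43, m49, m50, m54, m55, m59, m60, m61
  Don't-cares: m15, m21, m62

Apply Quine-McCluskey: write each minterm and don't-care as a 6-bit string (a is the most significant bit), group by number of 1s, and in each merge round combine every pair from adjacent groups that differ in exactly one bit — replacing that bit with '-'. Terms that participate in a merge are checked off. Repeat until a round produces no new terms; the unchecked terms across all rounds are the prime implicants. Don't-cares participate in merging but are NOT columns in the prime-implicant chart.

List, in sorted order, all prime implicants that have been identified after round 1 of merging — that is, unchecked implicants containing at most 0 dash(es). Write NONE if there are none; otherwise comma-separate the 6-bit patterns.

110001

[col 0] 000000*, 000001*, 000010*, 000100*, 001000*, 001001*, 001011*, 001111*, 010010*, 010101*, 011010*, 011101*, 100000*, 100100*, 100101*, 101000*, 101001*, 101010*, 101011*, 110001, 110010*, 110110*, 110111*, 111011*, 111100*, 111101*, 111110*
[col 1] -00000*, -00100*, -01000*, -01001*, -01011*, -10010, -11101, 0-0010, 00-000*, 00-001*, 000-00*, 0000-0, 00000-*, 001-11, 0010-1*, 00100-*, 01-010, 01-101, 1-1011, 10-000*, 100-00*, 10010-, 1010-0*, 1010-1*, 10100-*, 10101-*, 11-110, 110-10, 11011-, 1111-0, 11110-
[col 2] -0-000, -00-00, -010-1, -0100-, 00-00-, 1010--
Prime implicants: -0-000, -00-00, -010-1, -0100-, -10010, -11101, 0-0010, 00-00-, 0000-0, 001-11, 01-010, 01-101, 1-1011, 10010-, 1010--, 11-110, 110-10, 110001, 11011-, 1111-0, 11110-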